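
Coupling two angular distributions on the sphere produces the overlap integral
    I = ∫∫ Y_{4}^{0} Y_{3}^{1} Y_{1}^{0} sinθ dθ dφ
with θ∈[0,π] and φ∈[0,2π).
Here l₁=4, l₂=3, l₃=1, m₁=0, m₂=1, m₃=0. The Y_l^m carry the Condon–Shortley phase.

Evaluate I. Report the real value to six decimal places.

m-sum = 0 + 1 + 0 = 1 ≠ 0 ⇒ I = 0

0.000000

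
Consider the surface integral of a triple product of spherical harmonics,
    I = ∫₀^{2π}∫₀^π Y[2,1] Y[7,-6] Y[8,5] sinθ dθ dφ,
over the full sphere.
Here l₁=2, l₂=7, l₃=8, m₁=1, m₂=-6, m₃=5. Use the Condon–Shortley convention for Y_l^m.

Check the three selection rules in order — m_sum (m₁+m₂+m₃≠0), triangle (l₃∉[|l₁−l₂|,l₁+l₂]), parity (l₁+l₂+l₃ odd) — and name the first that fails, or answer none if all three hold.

parity

azimuthal sum: 1 − 6 + 5 = 0  ✓
5 ≤ 8 ≤ 9 (triangle on l)  ✓
L = 2 + 7 + 8 = 17 (odd)  ✗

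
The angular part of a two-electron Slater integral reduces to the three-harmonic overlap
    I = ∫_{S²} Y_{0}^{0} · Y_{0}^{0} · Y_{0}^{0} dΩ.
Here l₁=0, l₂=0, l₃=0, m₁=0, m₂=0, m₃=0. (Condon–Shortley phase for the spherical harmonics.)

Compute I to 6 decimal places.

m-sum 0 ✓  L=0 even ✓  0≤0≤0 ✓
Π(2lᵢ+1) = 1×1×1 = 1
triangle coeff Δ(0,0,0) = 1/1
Σ_t [0,0]: t=0:+1/1 = 1/1
(3j)²=1/1 [(0 0 0; 0 0 0)], sign=+1
(m-triple is (0,0,0) — same symbol as above.)
⇒ 4πI² = 1/1
I = (+1)√(1/1/(4π)) = 0.28209479

0.282095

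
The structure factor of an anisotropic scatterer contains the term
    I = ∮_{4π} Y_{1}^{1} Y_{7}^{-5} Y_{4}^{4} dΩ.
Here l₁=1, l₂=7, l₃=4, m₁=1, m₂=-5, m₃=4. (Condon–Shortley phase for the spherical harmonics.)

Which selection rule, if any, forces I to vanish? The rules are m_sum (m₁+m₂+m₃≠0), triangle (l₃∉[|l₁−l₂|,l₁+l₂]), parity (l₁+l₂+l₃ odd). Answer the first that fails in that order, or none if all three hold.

Σmᵢ = 0  ✓
l₃∈[|l₁−l₂|,l₁+l₂]=[6,8], have l₃=4  ✗
Σlᵢ = 12 ⇒ even

triangle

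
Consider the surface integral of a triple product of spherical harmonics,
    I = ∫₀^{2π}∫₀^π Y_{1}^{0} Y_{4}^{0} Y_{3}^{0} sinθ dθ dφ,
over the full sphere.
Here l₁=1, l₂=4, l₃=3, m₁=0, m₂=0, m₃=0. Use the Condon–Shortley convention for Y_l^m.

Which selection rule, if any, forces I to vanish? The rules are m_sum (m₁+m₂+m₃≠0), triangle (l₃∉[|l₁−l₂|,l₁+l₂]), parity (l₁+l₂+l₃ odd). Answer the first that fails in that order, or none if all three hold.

Σmᵢ = 0  ✓
l₃∈[|l₁−l₂|,l₁+l₂]=[3,5], have l₃=3  ✓
Σlᵢ = 8 ⇒ even  ✓

none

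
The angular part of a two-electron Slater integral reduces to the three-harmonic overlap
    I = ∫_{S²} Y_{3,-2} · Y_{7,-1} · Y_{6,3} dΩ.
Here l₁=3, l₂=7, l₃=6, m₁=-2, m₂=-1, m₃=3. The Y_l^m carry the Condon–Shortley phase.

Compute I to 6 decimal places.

0.167202

Rules hold: Σm=0, L=16 even, 4≤6≤10.
N = 7·15·13 = 1365
Δ = 4!·2!·10!/17! = 1/2042040
Racah Σ t=1..3: t=1:−1/207360 t=2:+1/57600 t=3:−1/207360 = 1/129600
⇒ 3j(3 7 6; 0 0 0)² = 168/12155, sgn +1
Racah Σ t=3..4: t=3:−1/362880 t=4:+1/1935360 = -13/5806080
⇒ 3j(3 7 6; -2 -1 3)² = 195/10472, sgn +1
4πI² = N·(3j₀)²·(3jₘ)² = 12285/34969
I = +1·√(0.351311/4π) = 0.16720184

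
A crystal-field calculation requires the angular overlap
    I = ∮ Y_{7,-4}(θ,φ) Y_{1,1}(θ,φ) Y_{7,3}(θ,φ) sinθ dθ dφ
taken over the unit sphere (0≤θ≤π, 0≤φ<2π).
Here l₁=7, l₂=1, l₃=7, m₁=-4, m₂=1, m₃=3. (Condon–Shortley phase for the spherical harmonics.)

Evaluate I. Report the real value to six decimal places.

Σlᵢ=15 odd — θ-integrand is odd under cosθ→−cosθ; I=0

0.000000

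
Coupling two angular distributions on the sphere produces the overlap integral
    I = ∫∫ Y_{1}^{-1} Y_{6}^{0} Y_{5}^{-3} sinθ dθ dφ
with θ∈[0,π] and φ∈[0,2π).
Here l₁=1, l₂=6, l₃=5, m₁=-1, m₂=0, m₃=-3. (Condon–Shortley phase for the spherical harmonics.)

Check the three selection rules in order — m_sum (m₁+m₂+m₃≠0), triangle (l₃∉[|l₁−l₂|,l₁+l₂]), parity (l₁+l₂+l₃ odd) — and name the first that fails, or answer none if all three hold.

azimuthal sum: -1 + 0 − 3 = -4  ✗
5 ≤ 5 ≤ 7 (triangle on l)
L = 1 + 6 + 5 = 12 (even)

m_sum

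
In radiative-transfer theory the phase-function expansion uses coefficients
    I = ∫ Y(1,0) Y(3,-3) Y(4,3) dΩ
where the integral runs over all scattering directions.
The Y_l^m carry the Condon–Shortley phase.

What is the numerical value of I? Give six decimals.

Rules hold: Σm=0, L=8 even, 2≤4≤4.
N = 3·7·9 = 189
Δ = 0!·2!·6!/9! = 1/252
Racah Σ t=0..0: t=0:+1/36 = 1/36
⇒ 3j(1 3 4; 0 0 0)² = 4/63, sgn +1
Racah Σ t=0..0: t=0:+1/720 = 1/720
⇒ 3j(1 3 4; 0 -3 3)² = 1/36, sgn -1
4πI² = N·(3j₀)²·(3jₘ)² = 1/3
I = -1·√(0.333333/4π) = -0.16286750

-0.162868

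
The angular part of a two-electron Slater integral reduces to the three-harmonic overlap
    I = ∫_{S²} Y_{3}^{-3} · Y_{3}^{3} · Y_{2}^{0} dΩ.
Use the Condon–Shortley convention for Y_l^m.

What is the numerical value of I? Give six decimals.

m-sum 0 ✓  L=8 even ✓  0≤2≤6 ✓
Π(2lᵢ+1) = 7×7×5 = 245
triangle coeff Δ(3,3,2) = 1/3780
Σ_t [1,3]: t=1:−1/24 t=2:+1/4 t=3:−1/24 = 1/6
(3j)²=4/105 [(3 3 2; 0 0 0)], sign=+1
Σ_t [4,4]: t=4:+1/96 = 1/96
(3j)²=5/84 [(3 3 2; -3 3 0)], sign=+1
⇒ 4πI² = 5/9
I = (+1)√(5/9/(4π)) = 0.21026104

0.210261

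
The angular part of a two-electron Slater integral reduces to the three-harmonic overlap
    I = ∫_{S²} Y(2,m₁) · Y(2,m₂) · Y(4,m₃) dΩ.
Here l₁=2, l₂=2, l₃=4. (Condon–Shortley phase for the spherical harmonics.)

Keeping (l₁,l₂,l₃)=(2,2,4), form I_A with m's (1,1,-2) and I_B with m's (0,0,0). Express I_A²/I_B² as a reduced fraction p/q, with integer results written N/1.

Same 2,2,4: normalisation and zero-m 3j drop out of the ratio.
A: Δ: 0! 4! 4! / 9! → 1/630; sum: t=0:+1/36 = 1/36; 3j²(2 2 4; 1 1 -2) = Δ·Π!·Σ² = 4/63  (sign +1)
B: Δ: 0! 4! 4! / 9! → 1/630; sum: t=0:+1/16 = 1/16; 3j²(2 2 4; 0 0 0) = Δ·Π!·Σ² = 2/35  (sign +1)
I_A²/I_B² = (4/63)/(2/35) = 10/9

10/9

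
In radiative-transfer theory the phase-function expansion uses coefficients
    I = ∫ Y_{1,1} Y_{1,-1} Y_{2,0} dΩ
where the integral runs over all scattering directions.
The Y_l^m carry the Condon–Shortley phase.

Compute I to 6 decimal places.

0.126157

Rules hold: Σm=0, L=4 even, 0≤2≤2.
N = 3·3·5 = 45
Δ = 0!·2!·2!/5! = 1/30
Racah Σ t=0..0: t=0:+1/1 = 1/1
⇒ 3j(1 1 2; 0 0 0)² = 2/15, sgn +1
Racah Σ t=0..0: t=0:+1/4 = 1/4
⇒ 3j(1 1 2; 1 -1 0)² = 1/30, sgn +1
4πI² = N·(3j₀)²·(3jₘ)² = 1/5
I = +1·√(0.2/4π) = 0.12615663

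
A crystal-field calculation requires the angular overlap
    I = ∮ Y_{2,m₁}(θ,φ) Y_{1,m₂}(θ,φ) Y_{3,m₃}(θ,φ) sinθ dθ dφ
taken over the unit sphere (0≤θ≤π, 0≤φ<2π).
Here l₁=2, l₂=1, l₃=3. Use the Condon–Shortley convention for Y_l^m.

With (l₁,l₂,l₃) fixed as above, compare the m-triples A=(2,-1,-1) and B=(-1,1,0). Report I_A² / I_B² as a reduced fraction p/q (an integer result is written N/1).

Shared (l₁,l₂,l₃)=(2,1,3): N and (l;000)² cancel in I_A²/I_B².
A: Δ = 0!·4!·2!/7! = 1/105; Racah Σ t=0..0: t=0:+1/48 = 1/48; ⇒ 3j(2 1 3; 2 -1 -1)² = 1/105, sgn +1
B: Δ = 0!·4!·2!/7! = 1/105; Racah Σ t=0..0: t=0:+1/12 = 1/12; ⇒ 3j(2 1 3; -1 1 0)² = 1/35, sgn -1
I_A²/I_B² = (1/105)/(1/35) = 1/3

1/3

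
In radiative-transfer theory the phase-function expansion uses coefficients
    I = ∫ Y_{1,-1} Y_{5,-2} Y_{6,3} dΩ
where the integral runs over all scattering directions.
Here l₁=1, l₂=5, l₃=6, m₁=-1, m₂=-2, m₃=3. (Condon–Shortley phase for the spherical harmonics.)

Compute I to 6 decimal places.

m-sum 0 ✓  L=12 even ✓  4≤6≤6 ✓
Π(2lᵢ+1) = 3×11×13 = 429
triangle coeff Δ(1,5,6) = 1/858
Σ_t [0,0]: t=0:+1/14400 = 1/14400
(3j)²=6/143 [(1 5 6; 0 0 0)], sign=+1
Σ_t [0,0]: t=0:+1/60480 = 1/60480
(3j)²=6/143 [(1 5 6; -1 -2 3)], sign=-1
⇒ 4πI² = 108/143
I = (-1)√(108/143/(4π)) = -0.24515397

-0.245154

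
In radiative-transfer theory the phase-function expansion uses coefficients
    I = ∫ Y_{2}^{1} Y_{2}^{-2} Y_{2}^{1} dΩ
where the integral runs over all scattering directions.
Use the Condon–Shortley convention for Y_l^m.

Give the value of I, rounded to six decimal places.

m-sum 0 ✓  L=6 even ✓  0≤2≤4 ✓
Π(2lᵢ+1) = 5×5×5 = 125
triangle coeff Δ(2,2,2) = 1/630
Σ_t [0,2]: t=0:+1/8 t=1:−1/1 t=2:+1/8 = -3/4
(3j)²=2/35 [(2 2 2; 0 0 0)], sign=-1
Σ_t [0,0]: t=0:+1/4 = 1/4
(3j)²=3/35 [(2 2 2; 1 -2 1)], sign=-1
⇒ 4πI² = 30/49
I = (+1)√(30/49/(4π)) = 0.22072812

0.220728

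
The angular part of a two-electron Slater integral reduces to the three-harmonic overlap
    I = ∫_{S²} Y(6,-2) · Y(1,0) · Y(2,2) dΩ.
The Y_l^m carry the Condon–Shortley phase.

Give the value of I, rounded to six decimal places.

0.000000

|6−1|≤2≤6+1 violated ⇒ I = 0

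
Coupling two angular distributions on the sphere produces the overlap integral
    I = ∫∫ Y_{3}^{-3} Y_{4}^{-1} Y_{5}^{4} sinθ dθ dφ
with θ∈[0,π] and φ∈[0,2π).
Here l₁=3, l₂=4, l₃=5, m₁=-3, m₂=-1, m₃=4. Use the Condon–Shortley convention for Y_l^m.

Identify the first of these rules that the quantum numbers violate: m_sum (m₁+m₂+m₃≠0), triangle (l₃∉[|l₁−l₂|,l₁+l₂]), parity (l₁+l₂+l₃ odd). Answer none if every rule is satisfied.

none

azimuthal sum: -3 − 1 + 4 = 0  ✓
1 ≤ 5 ≤ 7 (triangle on l)  ✓
L = 3 + 4 + 5 = 12 (even)  ✓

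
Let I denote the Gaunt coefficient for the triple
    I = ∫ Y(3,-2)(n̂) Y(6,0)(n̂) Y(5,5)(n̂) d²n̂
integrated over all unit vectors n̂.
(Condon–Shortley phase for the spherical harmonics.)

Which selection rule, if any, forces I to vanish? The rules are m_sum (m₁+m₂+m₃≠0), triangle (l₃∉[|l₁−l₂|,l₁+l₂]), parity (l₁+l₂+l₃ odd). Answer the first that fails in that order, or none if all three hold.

m_sum

Σmᵢ = 3  ✗
l₃∈[|l₁−l₂|,l₁+l₂]=[3,9], have l₃=5
Σlᵢ = 14 ⇒ even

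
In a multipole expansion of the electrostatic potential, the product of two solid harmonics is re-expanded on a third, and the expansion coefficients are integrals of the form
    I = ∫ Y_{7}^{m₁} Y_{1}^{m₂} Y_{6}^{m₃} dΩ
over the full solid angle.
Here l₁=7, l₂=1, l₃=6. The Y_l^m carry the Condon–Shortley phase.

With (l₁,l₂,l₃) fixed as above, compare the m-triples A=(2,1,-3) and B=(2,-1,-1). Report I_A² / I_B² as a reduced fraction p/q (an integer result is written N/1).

Shared (l₁,l₂,l₃)=(7,1,6): N and (l;000)² cancel in I_A²/I_B².
A: Δ = 2!·12!·0!/15! = 1/1365; Racah Σ t=2..2: t=2:+1/4354560 = 1/4354560; ⇒ 3j(7 1 6; 2 1 -3)² = 2/273, sgn -1
B: Δ = 2!·12!·0!/15! = 1/1365; Racah Σ t=0..0: t=0:+1/1209600 = 1/1209600; ⇒ 3j(7 1 6; 2 -1 -1)² = 12/455, sgn -1
I_A²/I_B² = (2/273)/(12/455) = 5/18

5/18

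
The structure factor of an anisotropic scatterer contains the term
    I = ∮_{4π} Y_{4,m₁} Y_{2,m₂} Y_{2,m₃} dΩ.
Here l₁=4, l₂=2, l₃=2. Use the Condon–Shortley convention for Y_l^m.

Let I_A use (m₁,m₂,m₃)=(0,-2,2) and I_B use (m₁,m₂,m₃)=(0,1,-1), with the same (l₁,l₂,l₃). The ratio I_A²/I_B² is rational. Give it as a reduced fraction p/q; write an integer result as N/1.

1/16

Shared (l₁,l₂,l₃)=(4,2,2): N and (l;000)² cancel in I_A²/I_B².
A: Δ = 4!·4!·0!/9! = 1/630; Racah Σ t=0..0: t=0:+1/576 = 1/576; ⇒ 3j(4 2 2; 0 -2 2)² = 1/630, sgn +1
B: Δ = 4!·4!·0!/9! = 1/630; Racah Σ t=3..3: t=3:−1/36 = -1/36; ⇒ 3j(4 2 2; 0 1 -1)² = 8/315, sgn +1
I_A²/I_B² = (1/630)/(8/315) = 1/16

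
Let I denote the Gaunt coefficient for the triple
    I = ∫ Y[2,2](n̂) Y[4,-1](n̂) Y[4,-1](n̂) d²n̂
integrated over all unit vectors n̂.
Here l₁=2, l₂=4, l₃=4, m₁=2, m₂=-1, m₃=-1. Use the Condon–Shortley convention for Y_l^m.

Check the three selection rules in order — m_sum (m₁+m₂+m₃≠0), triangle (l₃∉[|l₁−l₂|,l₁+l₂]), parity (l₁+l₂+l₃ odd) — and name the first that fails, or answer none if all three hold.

azimuthal sum: 2 − 1 − 1 = 0  ✓
2 ≤ 4 ≤ 6 (triangle on l)  ✓
L = 2 + 4 + 4 = 10 (even)  ✓

none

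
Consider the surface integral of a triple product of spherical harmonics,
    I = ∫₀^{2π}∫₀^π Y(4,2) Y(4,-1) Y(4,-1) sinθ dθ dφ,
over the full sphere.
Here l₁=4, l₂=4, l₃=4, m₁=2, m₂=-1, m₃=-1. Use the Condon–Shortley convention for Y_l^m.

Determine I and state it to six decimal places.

Checks pass: Σm=0; 12 even; l₃=4∈[0,8].
(2·4+1)(2·4+1)(2·4+1) = 729
Δ: 4! 4! 4! / 13! → 1/450450
sum: t=0:+1/13824 t=1:−1/216 t=2:+1/64 t=3:−1/216 t=4:+1/13824 = 5/768
3j²(4 4 4; 0 0 0) = Δ·Π!·Σ² = 18/1001  (sign +1)
sum: t=0:+1/576 t=1:−1/144 t=2:+1/576 = -1/288
3j²(4 4 4; 2 -1 -1) = Δ·Π!·Σ² = 20/1001  (sign +1)
combine: 4πI² = 729·18/1001·20/1001 = 262440/1002001
take √, sign +1: I = 0.14436968

0.144370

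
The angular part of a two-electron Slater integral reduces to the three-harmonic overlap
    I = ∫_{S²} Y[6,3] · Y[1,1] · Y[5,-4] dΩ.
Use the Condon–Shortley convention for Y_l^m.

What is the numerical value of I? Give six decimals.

-0.070770

Rules hold: Σm=0, L=12 even, 5≤5≤7.
N = 13·3·11 = 429
Δ = 2!·10!·0!/13! = 1/858
Racah Σ t=1..1: t=1:−1/14400 = -1/14400
⇒ 3j(6 1 5; 0 0 0)² = 6/143, sgn +1
Racah Σ t=2..2: t=2:+1/725760 = 1/725760
⇒ 3j(6 1 5; 3 1 -4)² = 1/286, sgn -1
4πI² = N·(3j₀)²·(3jₘ)² = 9/143
I = -1·√(0.0629371/4π) = -0.07076985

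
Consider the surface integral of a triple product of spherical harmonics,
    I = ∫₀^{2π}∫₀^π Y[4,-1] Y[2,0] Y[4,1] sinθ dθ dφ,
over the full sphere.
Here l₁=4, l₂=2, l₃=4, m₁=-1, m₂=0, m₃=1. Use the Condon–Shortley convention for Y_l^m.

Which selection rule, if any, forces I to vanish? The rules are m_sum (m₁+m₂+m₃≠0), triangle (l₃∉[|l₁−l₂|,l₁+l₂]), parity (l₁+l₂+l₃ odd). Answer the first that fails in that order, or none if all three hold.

none

azimuthal sum: -1 + 0 + 1 = 0  ✓
2 ≤ 4 ≤ 6 (triangle on l)  ✓
L = 4 + 2 + 4 = 10 (even)  ✓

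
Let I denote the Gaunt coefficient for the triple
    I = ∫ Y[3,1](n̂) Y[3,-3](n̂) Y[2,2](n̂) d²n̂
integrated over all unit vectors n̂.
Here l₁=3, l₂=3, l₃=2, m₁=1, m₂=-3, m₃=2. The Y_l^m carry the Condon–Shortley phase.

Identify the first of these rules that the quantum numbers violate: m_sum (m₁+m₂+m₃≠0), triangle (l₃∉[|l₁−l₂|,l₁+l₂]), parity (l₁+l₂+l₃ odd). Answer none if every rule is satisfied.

m₁+m₂+m₃ = 1 − 3 + 2 = 0  ✓
triangle: |3−3|=0 ≤ l₃=2 ≤ 3+3=6  ✓
parity: l₁+l₂+l₃ = 8 is even  ✓

none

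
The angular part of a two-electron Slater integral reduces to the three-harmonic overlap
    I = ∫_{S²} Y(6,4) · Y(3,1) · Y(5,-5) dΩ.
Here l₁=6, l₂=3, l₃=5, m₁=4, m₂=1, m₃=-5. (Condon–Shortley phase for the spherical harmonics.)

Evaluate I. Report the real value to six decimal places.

Rules hold: Σm=0, L=14 even, 3≤5≤9.
N = 13·7·11 = 1001
Δ = 4!·8!·2!/15! = 1/675675
Racah Σ t=1..3: t=1:−1/8640 t=2:+1/2304 t=3:−1/8640 = 7/34560
⇒ 3j(6 3 5; 0 0 0)² = 7/429, sgn -1
Racah Σ t=2..2: t=2:+1/322560 = 1/322560
⇒ 3j(6 3 5; 4 1 -5)² = 18/1001, sgn +1
4πI² = N·(3j₀)²·(3jₘ)² = 42/143
I = -1·√(0.293706/4π) = -0.15288036

-0.152880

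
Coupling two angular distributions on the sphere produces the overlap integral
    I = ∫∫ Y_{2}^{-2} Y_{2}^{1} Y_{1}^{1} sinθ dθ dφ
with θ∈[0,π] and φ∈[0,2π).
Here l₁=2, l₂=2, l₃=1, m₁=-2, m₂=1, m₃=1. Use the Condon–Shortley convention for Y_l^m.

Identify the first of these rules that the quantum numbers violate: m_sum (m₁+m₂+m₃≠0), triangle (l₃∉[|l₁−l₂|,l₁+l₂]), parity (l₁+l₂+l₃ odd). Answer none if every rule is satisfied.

m₁+m₂+m₃ = -2 + 1 + 1 = 0  ✓
triangle: |2−2|=0 ≤ l₃=1 ≤ 2+2=4  ✓
parity: l₁+l₂+l₃ = 5 is odd  ✗

parity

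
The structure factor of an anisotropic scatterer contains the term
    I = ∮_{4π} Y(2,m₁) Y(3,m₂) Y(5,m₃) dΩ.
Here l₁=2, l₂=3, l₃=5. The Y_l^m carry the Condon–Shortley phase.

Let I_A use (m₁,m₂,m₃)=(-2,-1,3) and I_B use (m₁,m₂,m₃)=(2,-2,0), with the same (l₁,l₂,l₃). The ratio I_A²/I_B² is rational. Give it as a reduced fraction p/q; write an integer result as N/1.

Same 2,3,5: normalisation and zero-m 3j drop out of the ratio.
A: Δ: 0! 4! 6! / 11! → 1/2310; sum: t=0:+1/1152 = 1/1152; 3j²(2 3 5; -2 -1 3) = Δ·Π!·Σ² = 1/33  (sign +1)
B: Δ: 0! 4! 6! / 11! → 1/2310; sum: t=0:+1/2880 = 1/2880; 3j²(2 3 5; 2 -2 0) = Δ·Π!·Σ² = 1/462  (sign -1)
I_A²/I_B² = (1/33)/(1/462) = 14/1

14/1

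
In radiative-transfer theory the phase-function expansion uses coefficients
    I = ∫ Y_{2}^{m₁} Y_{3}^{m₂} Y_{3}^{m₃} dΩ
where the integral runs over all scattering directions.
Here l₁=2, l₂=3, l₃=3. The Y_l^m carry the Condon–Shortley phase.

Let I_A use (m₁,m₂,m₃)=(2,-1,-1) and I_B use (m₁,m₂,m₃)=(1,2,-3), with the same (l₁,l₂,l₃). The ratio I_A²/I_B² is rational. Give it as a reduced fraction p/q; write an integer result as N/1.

24/25

l's match ⇒ only the (l;m) 3-j factors differ between A and B.
A: triangle coeff Δ(2,3,3) = 1/3780; Σ_t [0,0]: t=0:+1/16 = 1/16; (3j)²=2/35 [(2 3 3; 2 -1 -1)], sign=+1
B: triangle coeff Δ(2,3,3) = 1/3780; Σ_t [1,1]: t=1:−1/48 = -1/48; (3j)²=5/84 [(2 3 3; 1 2 -3)], sign=-1
I_A²/I_B² = (2/35)/(5/84) = 24/25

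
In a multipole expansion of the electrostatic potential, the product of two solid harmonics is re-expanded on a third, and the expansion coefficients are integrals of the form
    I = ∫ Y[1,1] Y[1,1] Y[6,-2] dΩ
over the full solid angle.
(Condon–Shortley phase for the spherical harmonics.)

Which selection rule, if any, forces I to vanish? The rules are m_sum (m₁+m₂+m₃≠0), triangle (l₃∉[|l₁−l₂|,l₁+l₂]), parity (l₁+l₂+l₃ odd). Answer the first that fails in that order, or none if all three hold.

Σmᵢ = 0  ✓
l₃∈[|l₁−l₂|,l₁+l₂]=[0,2], have l₃=6  ✗
Σlᵢ = 8 ⇒ even

triangle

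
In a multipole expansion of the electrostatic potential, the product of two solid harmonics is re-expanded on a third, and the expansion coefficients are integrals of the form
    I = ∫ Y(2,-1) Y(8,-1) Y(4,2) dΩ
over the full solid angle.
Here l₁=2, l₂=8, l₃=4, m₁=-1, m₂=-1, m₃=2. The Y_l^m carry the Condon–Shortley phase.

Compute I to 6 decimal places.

triangle: need 6≤l₃≤10, have 4; I=0

0.000000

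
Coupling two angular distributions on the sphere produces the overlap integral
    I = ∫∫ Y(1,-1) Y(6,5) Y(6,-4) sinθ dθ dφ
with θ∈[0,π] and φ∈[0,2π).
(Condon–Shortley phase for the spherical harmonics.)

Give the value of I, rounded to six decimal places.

Σlᵢ=13 odd — θ-integrand is odd under cosθ→−cosθ; I=0

0.000000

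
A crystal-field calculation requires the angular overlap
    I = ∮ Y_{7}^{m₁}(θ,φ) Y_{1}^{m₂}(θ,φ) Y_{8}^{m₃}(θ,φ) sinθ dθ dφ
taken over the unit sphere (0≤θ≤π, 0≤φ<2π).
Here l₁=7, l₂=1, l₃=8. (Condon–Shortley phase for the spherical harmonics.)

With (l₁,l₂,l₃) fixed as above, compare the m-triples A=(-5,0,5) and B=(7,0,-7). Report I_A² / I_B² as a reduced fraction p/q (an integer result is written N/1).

13/5

l's match ⇒ only the (l;m) 3-j factors differ between A and B.
A: triangle coeff Δ(7,1,8) = 1/2040; Σ_t [0,0]: t=0:+1/958003200 = 1/958003200; (3j)²=13/680 [(7 1 8; -5 0 5)], sign=-1
B: triangle coeff Δ(7,1,8) = 1/2040; Σ_t [0,0]: t=0:+1/87178291200 = 1/87178291200; (3j)²=1/136 [(7 1 8; 7 0 -7)], sign=-1
I_A²/I_B² = (13/680)/(1/136) = 13/5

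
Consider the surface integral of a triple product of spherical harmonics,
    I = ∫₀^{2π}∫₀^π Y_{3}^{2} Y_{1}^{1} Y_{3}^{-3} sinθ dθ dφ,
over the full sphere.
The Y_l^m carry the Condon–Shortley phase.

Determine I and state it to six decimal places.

L=7 odd ⇒ parity kills the (l;000) factor ⇒ I = 0

0.000000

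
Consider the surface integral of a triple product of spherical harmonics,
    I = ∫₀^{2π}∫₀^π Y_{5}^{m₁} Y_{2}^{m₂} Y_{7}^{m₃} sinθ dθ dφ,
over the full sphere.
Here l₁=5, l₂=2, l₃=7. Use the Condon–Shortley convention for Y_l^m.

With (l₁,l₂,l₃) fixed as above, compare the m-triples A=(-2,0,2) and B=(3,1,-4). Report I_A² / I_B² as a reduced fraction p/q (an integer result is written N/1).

Shared (l₁,l₂,l₃)=(5,2,7): N and (l;000)² cancel in I_A²/I_B².
A: Δ = 0!·10!·4!/15! = 1/15015; Racah Σ t=0..0: t=0:+1/120960 = 1/120960; ⇒ 3j(5 2 7; -2 0 2)² = 24/1001, sgn -1
B: Δ = 0!·10!·4!/15! = 1/15015; Racah Σ t=0..0: t=0:+1/483840 = 1/483840; ⇒ 3j(5 2 7; 3 1 -4)² = 3/91, sgn -1
I_A²/I_B² = (24/1001)/(3/91) = 8/11

8/11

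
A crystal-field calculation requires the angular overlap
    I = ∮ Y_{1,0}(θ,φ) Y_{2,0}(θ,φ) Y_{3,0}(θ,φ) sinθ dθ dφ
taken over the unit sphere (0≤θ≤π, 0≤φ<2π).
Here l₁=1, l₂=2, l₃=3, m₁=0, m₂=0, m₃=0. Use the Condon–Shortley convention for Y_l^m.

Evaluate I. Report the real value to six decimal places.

0.247767

m-sum 0 ✓  L=6 even ✓  1≤3≤3 ✓
Π(2lᵢ+1) = 3×5×7 = 105
triangle coeff Δ(1,2,3) = 1/105
Σ_t [0,0]: t=0:+1/4 = 1/4
(3j)²=3/35 [(1 2 3; 0 0 0)], sign=-1
(m-triple is (0,0,0) — same symbol as above.)
⇒ 4πI² = 27/35
I = (+1)√(27/35/(4π)) = 0.24776670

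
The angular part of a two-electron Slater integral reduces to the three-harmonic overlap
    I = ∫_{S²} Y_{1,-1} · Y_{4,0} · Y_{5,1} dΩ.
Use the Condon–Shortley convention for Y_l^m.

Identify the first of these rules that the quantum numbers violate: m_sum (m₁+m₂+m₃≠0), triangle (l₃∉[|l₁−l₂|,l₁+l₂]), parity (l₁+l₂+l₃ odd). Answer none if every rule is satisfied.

none

Σmᵢ = 0  ✓
l₃∈[|l₁−l₂|,l₁+l₂]=[3,5], have l₃=5  ✓
Σlᵢ = 10 ⇒ even  ✓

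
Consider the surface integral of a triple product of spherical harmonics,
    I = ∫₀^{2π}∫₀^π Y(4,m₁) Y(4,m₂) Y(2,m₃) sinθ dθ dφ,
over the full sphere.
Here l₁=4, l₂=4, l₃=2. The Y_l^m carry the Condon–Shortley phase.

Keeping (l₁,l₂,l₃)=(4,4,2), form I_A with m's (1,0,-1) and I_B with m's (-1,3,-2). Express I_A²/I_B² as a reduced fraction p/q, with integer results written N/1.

Same 4,4,2: normalisation and zero-m 3j drop out of the ratio.
A: Δ: 6! 2! 2! / 11! → 1/13860; sum: t=2:+1/96 t=3:−1/72 = -1/288; 3j²(4 4 2; 1 0 -1) = Δ·Π!·Σ² = 1/462  (sign +1)
B: Δ: 6! 2! 2! / 11! → 1/13860; sum: t=5:−1/480 = -1/480; 3j²(4 4 2; -1 3 -2) = Δ·Π!·Σ² = 3/110  (sign -1)
I_A²/I_B² = (1/462)/(3/110) = 5/63

5/63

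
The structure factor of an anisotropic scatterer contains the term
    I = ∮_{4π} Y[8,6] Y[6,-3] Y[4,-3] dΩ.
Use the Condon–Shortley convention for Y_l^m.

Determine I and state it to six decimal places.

0.068401

Checks pass: Σm=0; 18 even; l₃=4∈[2,14].
(2·8+1)(2·6+1)(2·4+1) = 1989
Δ: 10! 6! 2! / 19! → 1/23279256
sum: t=4:+1/1658880 t=5:−1/518400 t=6:+1/1658880 = -1/1382400
3j²(8 6 4; 0 0 0) = Δ·Π!·Σ² = 504/46189  (sign -1)
sum: t=1:−1/87091200 t=2:+1/58060800 = 1/174182400
3j²(8 6 4; 6 -3 -3) = Δ·Π!·Σ² = 7/2584  (sign -1)
combine: 4πI² = 1989·504/46189·7/2584 = 3969/67507
take √, sign +1: I = 0.06840081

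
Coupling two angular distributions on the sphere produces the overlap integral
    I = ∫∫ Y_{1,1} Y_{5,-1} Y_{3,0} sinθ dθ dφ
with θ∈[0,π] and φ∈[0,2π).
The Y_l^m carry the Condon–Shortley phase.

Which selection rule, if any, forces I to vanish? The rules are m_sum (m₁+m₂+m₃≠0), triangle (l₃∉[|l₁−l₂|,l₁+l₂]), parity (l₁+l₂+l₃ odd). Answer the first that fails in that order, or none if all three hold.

triangle

azimuthal sum: 1 − 1 + 0 = 0  ✓
4 ≤ 3 ≤ 6 (triangle on l)  ✗
L = 1 + 5 + 3 = 9 (odd)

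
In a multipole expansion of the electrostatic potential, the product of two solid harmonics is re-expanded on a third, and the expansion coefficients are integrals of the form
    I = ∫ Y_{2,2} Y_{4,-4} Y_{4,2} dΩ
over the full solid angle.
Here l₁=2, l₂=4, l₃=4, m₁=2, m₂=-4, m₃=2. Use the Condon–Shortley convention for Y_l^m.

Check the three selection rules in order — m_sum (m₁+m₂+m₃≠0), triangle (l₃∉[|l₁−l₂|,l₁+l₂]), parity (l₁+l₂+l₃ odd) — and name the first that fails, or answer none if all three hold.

m₁+m₂+m₃ = 2 − 4 + 2 = 0  ✓
triangle: |2−4|=2 ≤ l₃=4 ≤ 2+4=6  ✓
parity: l₁+l₂+l₃ = 10 is even  ✓

none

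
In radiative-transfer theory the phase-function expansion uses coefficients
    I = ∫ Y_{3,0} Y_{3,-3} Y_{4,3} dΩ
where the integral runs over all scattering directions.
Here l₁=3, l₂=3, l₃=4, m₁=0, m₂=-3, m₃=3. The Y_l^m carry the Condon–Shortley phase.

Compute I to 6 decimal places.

0.203551

Rules hold: Σm=0, L=10 even, 0≤4≤6.
N = 7·7·9 = 441
Δ = 2!·4!·4!/11! = 1/34650
Racah Σ t=0..2: t=0:+1/72 t=1:−1/16 t=2:+1/72 = -5/144
⇒ 3j(3 3 4; 0 0 0)² = 2/77, sgn -1
Racah Σ t=0..0: t=0:+1/288 = 1/288
⇒ 3j(3 3 4; 0 -3 3)² = 1/22, sgn -1
4πI² = N·(3j₀)²·(3jₘ)² = 63/121
I = +1·√(0.520661/4π) = 0.20355073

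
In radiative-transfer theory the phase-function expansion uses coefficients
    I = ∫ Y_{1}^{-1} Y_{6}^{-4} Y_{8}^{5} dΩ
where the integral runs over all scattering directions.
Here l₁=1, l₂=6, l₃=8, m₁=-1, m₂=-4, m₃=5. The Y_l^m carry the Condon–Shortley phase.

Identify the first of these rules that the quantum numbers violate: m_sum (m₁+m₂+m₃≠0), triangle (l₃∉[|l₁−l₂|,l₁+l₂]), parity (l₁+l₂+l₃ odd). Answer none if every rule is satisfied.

m₁+m₂+m₃ = -1 − 4 + 5 = 0  ✓
triangle: |1−6|=5 ≤ l₃=8 ≤ 1+6=7  ✗
parity: l₁+l₂+l₃ = 15 is odd

triangle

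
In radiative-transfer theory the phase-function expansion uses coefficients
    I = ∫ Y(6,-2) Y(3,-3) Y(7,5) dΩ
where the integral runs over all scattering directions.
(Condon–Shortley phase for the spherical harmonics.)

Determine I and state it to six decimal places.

0.180980

Checks pass: Σm=0; 16 even; l₃=7∈[3,9].
(2·6+1)(2·3+1)(2·7+1) = 1365
Δ: 2! 10! 4! / 17! → 1/2042040
sum: t=0:+1/207360 t=1:−1/57600 t=2:+1/207360 = -1/129600
3j²(6 3 7; 0 0 0) = Δ·Π!·Σ² = 168/12155  (sign +1)
sum: t=0:+1/3870720 = 1/3870720
3j²(6 3 7; -2 -3 5) = Δ·Π!·Σ² = 135/6188  (sign +1)
combine: 4πI² = 1365·168/12155·135/6188 = 17010/41327
take √, sign +1: I = 0.18097988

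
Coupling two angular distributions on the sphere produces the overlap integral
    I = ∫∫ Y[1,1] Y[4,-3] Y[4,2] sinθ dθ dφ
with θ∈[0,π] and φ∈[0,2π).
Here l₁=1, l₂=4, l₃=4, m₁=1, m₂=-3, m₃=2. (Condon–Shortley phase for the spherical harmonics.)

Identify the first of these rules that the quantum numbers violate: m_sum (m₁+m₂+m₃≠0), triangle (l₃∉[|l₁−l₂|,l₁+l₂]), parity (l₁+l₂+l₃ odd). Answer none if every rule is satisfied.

Σmᵢ = 0  ✓
l₃∈[|l₁−l₂|,l₁+l₂]=[3,5], have l₃=4  ✓
Σlᵢ = 9 ⇒ odd  ✗

parity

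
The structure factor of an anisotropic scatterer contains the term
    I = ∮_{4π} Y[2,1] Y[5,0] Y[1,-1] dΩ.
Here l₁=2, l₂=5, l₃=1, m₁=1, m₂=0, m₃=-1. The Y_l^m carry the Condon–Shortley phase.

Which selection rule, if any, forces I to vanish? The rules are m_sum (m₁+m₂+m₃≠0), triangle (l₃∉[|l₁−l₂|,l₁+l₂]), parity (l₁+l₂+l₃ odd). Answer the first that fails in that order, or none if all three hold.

triangle

Σmᵢ = 0  ✓
l₃∈[|l₁−l₂|,l₁+l₂]=[3,7], have l₃=1  ✗
Σlᵢ = 8 ⇒ even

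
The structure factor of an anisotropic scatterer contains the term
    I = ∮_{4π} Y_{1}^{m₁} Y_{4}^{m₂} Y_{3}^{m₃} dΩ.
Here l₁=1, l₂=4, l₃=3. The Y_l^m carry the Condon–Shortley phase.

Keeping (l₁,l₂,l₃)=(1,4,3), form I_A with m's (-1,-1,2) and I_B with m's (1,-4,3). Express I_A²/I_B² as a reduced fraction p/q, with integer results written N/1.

Shared (l₁,l₂,l₃)=(1,4,3): N and (l;000)² cancel in I_A²/I_B².
A: Δ = 2!·0!·6!/9! = 1/252; Racah Σ t=2..2: t=2:+1/240 = 1/240; ⇒ 3j(1 4 3; -1 -1 2)² = 1/84, sgn -1
B: Δ = 2!·0!·6!/9! = 1/252; Racah Σ t=0..0: t=0:+1/1440 = 1/1440; ⇒ 3j(1 4 3; 1 -4 3)² = 1/9, sgn +1
I_A²/I_B² = (1/84)/(1/9) = 3/28

3/28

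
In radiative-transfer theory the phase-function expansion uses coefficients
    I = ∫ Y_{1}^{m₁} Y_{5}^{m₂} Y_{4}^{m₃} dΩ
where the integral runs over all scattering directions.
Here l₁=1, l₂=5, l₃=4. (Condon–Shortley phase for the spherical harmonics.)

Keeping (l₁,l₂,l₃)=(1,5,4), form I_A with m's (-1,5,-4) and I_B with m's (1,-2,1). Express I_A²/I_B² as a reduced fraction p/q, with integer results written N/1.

15/7

Same 1,5,4: normalisation and zero-m 3j drop out of the ratio.
A: Δ: 2! 0! 8! / 11! → 1/495; sum: t=2:+1/80640 = 1/80640; 3j²(1 5 4; -1 5 -4) = Δ·Π!·Σ² = 1/11  (sign +1)
B: Δ: 2! 0! 8! / 11! → 1/495; sum: t=0:+1/1440 = 1/1440; 3j²(1 5 4; 1 -2 1) = Δ·Π!·Σ² = 7/165  (sign -1)
I_A²/I_B² = (1/11)/(7/165) = 15/7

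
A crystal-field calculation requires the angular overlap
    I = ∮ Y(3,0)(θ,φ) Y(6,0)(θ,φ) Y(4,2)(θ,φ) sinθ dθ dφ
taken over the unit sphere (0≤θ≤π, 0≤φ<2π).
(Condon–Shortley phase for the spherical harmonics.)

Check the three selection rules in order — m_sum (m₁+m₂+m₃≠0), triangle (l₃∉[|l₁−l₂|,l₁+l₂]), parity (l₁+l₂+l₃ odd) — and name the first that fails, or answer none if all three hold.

m₁+m₂+m₃ = 0 + 0 + 2 = 2  ✗
triangle: |3−6|=3 ≤ l₃=4 ≤ 3+6=9
parity: l₁+l₂+l₃ = 13 is odd

m_sum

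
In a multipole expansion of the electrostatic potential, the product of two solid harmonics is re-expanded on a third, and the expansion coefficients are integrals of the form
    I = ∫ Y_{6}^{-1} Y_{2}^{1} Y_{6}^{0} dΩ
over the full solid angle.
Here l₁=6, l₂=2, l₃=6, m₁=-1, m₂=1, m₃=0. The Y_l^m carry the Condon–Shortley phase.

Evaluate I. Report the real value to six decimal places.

Rules hold: Σm=0, L=14 even, 4≤6≤8.
N = 13·5·13 = 845
Δ = 2!·10!·2!/15! = 1/90090
Racah Σ t=0..2: t=0:+1/69120 t=1:−1/14400 t=2:+1/69120 = -7/172800
⇒ 3j(6 2 6; 0 0 0)² = 14/715, sgn -1
Racah Σ t=1..2: t=1:−1/34560 t=2:+1/28800 = 1/172800
⇒ 3j(6 2 6; -1 1 0)² = 1/1430, sgn +1
4πI² = N·(3j₀)²·(3jₘ)² = 7/605
I = -1·√(0.0115702/4π) = -0.03034355

-0.030344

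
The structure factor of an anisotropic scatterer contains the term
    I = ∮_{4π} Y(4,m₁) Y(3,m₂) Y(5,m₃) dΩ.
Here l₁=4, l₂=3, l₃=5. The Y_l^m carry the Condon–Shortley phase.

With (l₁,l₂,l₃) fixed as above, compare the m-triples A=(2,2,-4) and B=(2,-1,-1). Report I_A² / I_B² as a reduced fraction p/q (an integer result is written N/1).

3360/1849

Shared (l₁,l₂,l₃)=(4,3,5): N and (l;000)² cancel in I_A²/I_B².
A: Δ = 2!·6!·4!/13! = 1/180180; Racah Σ t=1..2: t=1:−1/2880 t=2:+1/8640 = -1/4320; ⇒ 3j(4 3 5; 2 2 -4)² = 8/429, sgn +1
B: Δ = 2!·6!·4!/13! = 1/180180; Racah Σ t=0..2: t=0:+1/384 t=1:−1/720 t=2:+1/34560 = 43/34560; ⇒ 3j(4 3 5; 2 -1 -1)² = 1849/180180, sgn +1
I_A²/I_B² = (8/429)/(1849/180180) = 3360/1849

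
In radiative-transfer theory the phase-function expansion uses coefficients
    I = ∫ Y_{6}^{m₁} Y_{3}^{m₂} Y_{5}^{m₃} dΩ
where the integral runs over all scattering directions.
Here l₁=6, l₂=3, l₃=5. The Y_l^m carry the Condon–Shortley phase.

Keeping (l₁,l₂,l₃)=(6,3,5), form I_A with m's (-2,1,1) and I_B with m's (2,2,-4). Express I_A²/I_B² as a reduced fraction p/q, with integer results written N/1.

l's match ⇒ only the (l;m) 3-j factors differ between A and B.
A: triangle coeff Δ(6,3,5) = 1/675675; Σ_t [2,4]: t=2:+1/11520 t=3:−1/4320 t=4:+1/27648 = -1/9216; (3j)²=2/143 [(6 3 5; -2 1 1)], sign=-1
B: triangle coeff Δ(6,3,5) = 1/675675; Σ_t [3,4]: t=3:−1/60480 t=4:+1/967680 = -1/64512; (3j)²=15/1001 [(6 3 5; 2 2 -4)], sign=+1
I_A²/I_B² = (2/143)/(15/1001) = 14/15

14/15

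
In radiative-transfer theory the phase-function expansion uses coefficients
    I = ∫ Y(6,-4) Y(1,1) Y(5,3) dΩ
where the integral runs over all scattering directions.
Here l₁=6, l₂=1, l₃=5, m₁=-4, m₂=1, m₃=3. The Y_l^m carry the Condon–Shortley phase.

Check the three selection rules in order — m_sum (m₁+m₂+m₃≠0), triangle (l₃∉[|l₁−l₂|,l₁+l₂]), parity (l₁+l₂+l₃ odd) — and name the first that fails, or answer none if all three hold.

m₁+m₂+m₃ = -4 + 1 + 3 = 0  ✓
triangle: |6−1|=5 ≤ l₃=5 ≤ 6+1=7  ✓
parity: l₁+l₂+l₃ = 12 is even  ✓

none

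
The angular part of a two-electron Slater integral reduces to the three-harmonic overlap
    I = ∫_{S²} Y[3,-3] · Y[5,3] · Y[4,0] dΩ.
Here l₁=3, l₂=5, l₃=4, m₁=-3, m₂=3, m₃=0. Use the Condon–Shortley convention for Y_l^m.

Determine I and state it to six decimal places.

0.196280

Rules hold: Σm=0, L=12 even, 2≤4≤8.
N = 7·11·9 = 693
Δ = 4!·2!·6!/13! = 1/180180
Racah Σ t=1..3: t=1:−1/576 t=2:+1/144 t=3:−1/576 = 1/288
⇒ 3j(3 5 4; 0 0 0)² = 20/1001, sgn +1
Racah Σ t=4..4: t=4:+1/2304 = 1/2304
⇒ 3j(3 5 4; -3 3 0)² = 5/143, sgn +1
4πI² = N·(3j₀)²·(3jₘ)² = 900/1859
I = +1·√(0.484131/4π) = 0.19628026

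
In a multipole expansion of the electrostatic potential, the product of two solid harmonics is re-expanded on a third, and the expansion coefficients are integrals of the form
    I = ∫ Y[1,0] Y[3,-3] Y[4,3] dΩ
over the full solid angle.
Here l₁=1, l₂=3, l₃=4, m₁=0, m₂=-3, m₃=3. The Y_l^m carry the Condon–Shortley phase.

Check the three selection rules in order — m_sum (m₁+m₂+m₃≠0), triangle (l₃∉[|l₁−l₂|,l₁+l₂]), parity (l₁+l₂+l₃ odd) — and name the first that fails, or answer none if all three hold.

none

azimuthal sum: 0 − 3 + 3 = 0  ✓
2 ≤ 4 ≤ 4 (triangle on l)  ✓
L = 1 + 3 + 4 = 8 (even)  ✓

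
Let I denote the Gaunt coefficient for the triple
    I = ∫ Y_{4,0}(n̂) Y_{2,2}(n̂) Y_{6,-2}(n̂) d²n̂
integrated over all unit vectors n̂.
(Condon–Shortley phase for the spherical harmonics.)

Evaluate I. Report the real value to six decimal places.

m-sum 0 ✓  L=12 even ✓  2≤6≤6 ✓
Π(2lᵢ+1) = 9×5×13 = 585
triangle coeff Δ(4,2,6) = 1/6435
Σ_t [0,0]: t=0:+1/2304 = 1/2304
(3j)²=5/143 [(4 2 6; 0 0 0)], sign=+1
Σ_t [0,0]: t=0:+1/13824 = 1/13824
(3j)²=14/1287 [(4 2 6; 0 2 -2)], sign=+1
⇒ 4πI² = 350/1573
I = (+1)√(350/1573/(4π)) = 0.13306527

0.133065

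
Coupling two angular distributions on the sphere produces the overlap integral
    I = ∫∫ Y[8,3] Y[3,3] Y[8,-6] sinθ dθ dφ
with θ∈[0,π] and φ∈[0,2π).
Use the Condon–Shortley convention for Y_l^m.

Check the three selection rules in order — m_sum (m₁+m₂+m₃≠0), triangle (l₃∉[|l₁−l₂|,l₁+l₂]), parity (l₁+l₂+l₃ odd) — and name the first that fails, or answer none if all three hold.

Σmᵢ = 0  ✓
l₃∈[|l₁−l₂|,l₁+l₂]=[5,11], have l₃=8  ✓
Σlᵢ = 19 ⇒ odd  ✗

parity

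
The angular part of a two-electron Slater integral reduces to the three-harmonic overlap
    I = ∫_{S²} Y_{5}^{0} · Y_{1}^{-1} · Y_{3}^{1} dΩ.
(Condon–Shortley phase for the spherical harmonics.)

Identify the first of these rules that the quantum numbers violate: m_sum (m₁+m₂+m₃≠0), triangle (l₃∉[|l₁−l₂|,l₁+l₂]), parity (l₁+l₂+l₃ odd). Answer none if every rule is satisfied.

triangle

Σmᵢ = 0  ✓
l₃∈[|l₁−l₂|,l₁+l₂]=[4,6], have l₃=3  ✗
Σlᵢ = 9 ⇒ odd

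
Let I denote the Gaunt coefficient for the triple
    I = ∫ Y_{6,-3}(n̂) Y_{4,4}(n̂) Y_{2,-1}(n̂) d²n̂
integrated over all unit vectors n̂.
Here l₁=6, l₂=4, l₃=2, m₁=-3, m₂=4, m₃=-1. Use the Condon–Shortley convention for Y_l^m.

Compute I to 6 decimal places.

-0.047713

Rules hold: Σm=0, L=12 even, 2≤2≤10.
N = 13·9·5 = 585
Δ = 8!·4!·0!/13! = 1/6435
Racah Σ t=4..4: t=4:+1/2304 = 1/2304
⇒ 3j(6 4 2; 0 0 0)² = 5/143, sgn +1
Racah Σ t=8..8: t=8:+1/241920 = 1/241920
⇒ 3j(6 4 2; -3 4 -1)² = 1/715, sgn -1
4πI² = N·(3j₀)²·(3jₘ)² = 45/1573
I = -1·√(0.0286078/4π) = -0.04771303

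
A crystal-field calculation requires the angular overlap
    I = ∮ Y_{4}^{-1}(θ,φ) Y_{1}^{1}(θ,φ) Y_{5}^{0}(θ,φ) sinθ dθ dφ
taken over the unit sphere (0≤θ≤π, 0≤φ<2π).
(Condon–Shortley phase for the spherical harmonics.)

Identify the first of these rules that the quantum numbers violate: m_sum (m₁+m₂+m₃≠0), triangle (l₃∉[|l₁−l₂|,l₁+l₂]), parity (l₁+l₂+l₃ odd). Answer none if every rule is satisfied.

none

azimuthal sum: -1 + 1 + 0 = 0  ✓
3 ≤ 5 ≤ 5 (triangle on l)  ✓
L = 4 + 1 + 5 = 10 (even)  ✓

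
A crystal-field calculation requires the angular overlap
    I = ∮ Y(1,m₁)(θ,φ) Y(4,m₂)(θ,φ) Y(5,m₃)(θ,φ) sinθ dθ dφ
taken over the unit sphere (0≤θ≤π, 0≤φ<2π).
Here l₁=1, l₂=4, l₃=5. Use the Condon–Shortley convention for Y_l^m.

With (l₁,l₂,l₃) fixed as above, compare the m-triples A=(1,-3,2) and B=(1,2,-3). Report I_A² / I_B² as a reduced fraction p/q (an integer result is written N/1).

Shared (l₁,l₂,l₃)=(1,4,5): N and (l;000)² cancel in I_A²/I_B².
A: Δ = 0!·2!·8!/11! = 1/495; Racah Σ t=0..0: t=0:+1/10080 = 1/10080; ⇒ 3j(1 4 5; 1 -3 2)² = 1/165, sgn -1
B: Δ = 0!·2!·8!/11! = 1/495; Racah Σ t=0..0: t=0:+1/2880 = 1/2880; ⇒ 3j(1 4 5; 1 2 -3)² = 28/495, sgn +1
I_A²/I_B² = (1/165)/(28/495) = 3/28

3/28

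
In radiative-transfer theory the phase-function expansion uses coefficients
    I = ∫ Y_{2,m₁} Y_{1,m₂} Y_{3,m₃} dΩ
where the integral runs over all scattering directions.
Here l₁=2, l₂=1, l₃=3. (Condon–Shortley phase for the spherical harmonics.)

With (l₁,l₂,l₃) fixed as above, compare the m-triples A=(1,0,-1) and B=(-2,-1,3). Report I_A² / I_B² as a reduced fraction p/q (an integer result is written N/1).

8/15

Same 2,1,3: normalisation and zero-m 3j drop out of the ratio.
A: Δ: 0! 4! 2! / 7! → 1/105; sum: t=0:+1/6 = 1/6; 3j²(2 1 3; 1 0 -1) = Δ·Π!·Σ² = 8/105  (sign +1)
B: Δ: 0! 4! 2! / 7! → 1/105; sum: t=0:+1/48 = 1/48; 3j²(2 1 3; -2 -1 3) = Δ·Π!·Σ² = 1/7  (sign +1)
I_A²/I_B² = (8/105)/(1/7) = 8/15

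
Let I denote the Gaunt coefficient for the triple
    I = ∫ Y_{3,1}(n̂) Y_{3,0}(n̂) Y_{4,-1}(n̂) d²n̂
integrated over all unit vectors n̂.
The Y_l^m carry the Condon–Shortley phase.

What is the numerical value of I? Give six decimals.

-0.099323

m-sum 0 ✓  L=10 even ✓  0≤4≤6 ✓
Π(2lᵢ+1) = 7×7×9 = 441
triangle coeff Δ(3,3,4) = 1/34650
Σ_t [0,2]: t=0:+1/72 t=1:−1/16 t=2:+1/72 = -5/144
(3j)²=2/77 [(3 3 4; 0 0 0)], sign=-1
Σ_t [0,2]: t=0:+1/48 t=1:−1/24 t=2:+1/288 = -5/288
(3j)²=5/462 [(3 3 4; 1 0 -1)], sign=+1
⇒ 4πI² = 15/121
I = (-1)√(15/121/(4π)) = -0.09932258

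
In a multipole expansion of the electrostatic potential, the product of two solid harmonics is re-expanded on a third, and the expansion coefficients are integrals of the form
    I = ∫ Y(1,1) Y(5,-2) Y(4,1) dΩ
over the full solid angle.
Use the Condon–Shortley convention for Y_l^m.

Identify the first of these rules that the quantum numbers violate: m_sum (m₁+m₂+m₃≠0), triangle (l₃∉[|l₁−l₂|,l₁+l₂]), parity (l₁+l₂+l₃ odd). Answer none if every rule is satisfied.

none

m₁+m₂+m₃ = 1 − 2 + 1 = 0  ✓
triangle: |1−5|=4 ≤ l₃=4 ≤ 1+5=6  ✓
parity: l₁+l₂+l₃ = 10 is even  ✓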